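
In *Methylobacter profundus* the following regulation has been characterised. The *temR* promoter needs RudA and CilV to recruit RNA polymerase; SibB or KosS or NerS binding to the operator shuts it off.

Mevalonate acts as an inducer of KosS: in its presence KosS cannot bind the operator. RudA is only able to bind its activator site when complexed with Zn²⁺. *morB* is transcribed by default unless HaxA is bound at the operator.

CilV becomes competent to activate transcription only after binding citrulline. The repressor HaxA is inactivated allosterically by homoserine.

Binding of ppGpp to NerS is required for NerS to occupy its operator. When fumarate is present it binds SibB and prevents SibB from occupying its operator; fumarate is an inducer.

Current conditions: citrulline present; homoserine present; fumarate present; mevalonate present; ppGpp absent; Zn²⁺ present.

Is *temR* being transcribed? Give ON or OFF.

ON

Fumarate is present, so SibB is inactive.
Mevalonate is present, so KosS is inactive.
ppGpp is absent, so NerS is inactive.
Zn²⁺ is present, so RudA is active.
Citrulline is present, so CilV is active.
No repressor is bound and RudA and CilV are active, so *temR* is transcribed.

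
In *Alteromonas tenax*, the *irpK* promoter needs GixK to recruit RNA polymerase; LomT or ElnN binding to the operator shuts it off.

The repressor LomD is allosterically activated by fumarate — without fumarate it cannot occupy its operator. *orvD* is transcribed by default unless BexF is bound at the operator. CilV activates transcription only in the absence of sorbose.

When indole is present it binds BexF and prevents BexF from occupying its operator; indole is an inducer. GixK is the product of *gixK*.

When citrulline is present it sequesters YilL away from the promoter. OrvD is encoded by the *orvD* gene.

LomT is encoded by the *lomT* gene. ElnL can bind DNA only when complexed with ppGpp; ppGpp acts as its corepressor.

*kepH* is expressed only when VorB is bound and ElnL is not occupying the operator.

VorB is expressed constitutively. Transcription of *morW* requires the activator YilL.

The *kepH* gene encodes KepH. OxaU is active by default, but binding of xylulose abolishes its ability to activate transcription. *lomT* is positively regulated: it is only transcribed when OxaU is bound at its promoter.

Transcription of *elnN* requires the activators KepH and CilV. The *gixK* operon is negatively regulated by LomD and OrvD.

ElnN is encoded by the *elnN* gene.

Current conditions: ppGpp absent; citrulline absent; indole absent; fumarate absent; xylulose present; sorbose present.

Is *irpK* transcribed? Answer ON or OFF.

ON

Xylulose is present, so OxaU is inactive.
Required activator OxaU is absent, so *lomT* is not transcribed.
So LomT is not produced.
Fumarate is absent, so LomD is inactive.
Indole is absent, so BexF is active.
With repressor BexF bound, *orvD* is not transcribed.
So OrvD is not produced.
With no repressor bound, *gixK* is transcribed.
So GixK is produced and active.
ppGpp is absent, so ElnL is inactive.
VorB is produced constitutively and is active.
No repressor is bound and VorB is active, so *kepH* is transcribed.
So KepH is produced and active.
Sorbose is present, so CilV is inactive.
Required activator CilV is absent, so *elnN* is not transcribed.
So ElnN is not produced.
No repressor is bound and GixK is active, so *irpK* is transcribed.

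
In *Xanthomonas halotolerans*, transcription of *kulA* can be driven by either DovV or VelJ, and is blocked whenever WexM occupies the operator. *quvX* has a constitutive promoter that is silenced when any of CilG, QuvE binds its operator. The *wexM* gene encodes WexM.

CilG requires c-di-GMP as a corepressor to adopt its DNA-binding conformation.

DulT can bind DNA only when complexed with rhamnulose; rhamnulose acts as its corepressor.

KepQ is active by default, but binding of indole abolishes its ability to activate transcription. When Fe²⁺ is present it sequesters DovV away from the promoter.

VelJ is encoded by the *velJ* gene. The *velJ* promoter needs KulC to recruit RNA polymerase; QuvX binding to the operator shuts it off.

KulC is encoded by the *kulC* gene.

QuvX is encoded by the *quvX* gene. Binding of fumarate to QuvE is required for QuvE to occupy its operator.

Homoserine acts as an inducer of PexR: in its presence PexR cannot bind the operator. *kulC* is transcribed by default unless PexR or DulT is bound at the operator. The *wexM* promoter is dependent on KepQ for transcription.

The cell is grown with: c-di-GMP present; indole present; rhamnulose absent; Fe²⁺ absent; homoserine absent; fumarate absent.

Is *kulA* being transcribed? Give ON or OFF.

ON

Fe²⁺ is absent, so DovV is active.
Indole is present, so KepQ is inactive.
Required activator KepQ is absent, so *wexM* is not transcribed.
So WexM is not produced.
Homoserine is absent, so PexR is active.
Rhamnulose is absent, so DulT is inactive.
With repressor PexR bound, *kulC* is not transcribed.
So KulC is not produced.
c-di-GMP is present, so CilG is active.
Fumarate is absent, so QuvE is inactive.
With repressor CilG bound, *quvX* is not transcribed.
So QuvX is not produced.
Required activator KulC is absent, so *velJ* is not transcribed.
So VelJ is not produced.
Activator DovV is present, so *kulA* is transcribed.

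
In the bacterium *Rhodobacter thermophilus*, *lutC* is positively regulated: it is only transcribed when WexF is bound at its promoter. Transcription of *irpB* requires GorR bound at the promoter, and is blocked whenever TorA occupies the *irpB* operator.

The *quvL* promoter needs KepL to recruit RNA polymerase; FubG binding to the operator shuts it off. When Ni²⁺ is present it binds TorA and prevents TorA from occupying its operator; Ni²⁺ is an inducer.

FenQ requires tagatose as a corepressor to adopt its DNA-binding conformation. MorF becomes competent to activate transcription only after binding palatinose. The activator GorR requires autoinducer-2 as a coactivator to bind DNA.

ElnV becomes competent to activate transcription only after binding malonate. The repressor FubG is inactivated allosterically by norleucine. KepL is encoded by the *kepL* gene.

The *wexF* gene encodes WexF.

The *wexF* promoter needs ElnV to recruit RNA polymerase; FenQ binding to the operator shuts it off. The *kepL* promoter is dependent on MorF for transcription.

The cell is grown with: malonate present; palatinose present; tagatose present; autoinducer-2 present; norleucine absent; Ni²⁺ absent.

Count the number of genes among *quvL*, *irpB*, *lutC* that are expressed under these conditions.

Norleucine is absent, so FubG is active.
Palatinose is present, so MorF is active.
No repressor is bound and MorF is active, so *kepL* is transcribed.
So KepL is produced and active.
With repressor FubG bound, *quvL* is not transcribed.
→ *quvL* is OFF.
Autoinducer-2 is present, so GorR is active.
Ni²⁺ is absent, so TorA is active.
With repressor TorA bound, *irpB* is not transcribed.
→ *irpB* is OFF.
Tagatose is present, so FenQ is active.
Malonate is present, so ElnV is active.
With repressor FenQ bound, *wexF* is not transcribed.
So WexF is not produced.
Required activator WexF is absent, so *lutC* is not transcribed.
→ *lutC* is OFF.
0 of the 3 genes are transcribed.

0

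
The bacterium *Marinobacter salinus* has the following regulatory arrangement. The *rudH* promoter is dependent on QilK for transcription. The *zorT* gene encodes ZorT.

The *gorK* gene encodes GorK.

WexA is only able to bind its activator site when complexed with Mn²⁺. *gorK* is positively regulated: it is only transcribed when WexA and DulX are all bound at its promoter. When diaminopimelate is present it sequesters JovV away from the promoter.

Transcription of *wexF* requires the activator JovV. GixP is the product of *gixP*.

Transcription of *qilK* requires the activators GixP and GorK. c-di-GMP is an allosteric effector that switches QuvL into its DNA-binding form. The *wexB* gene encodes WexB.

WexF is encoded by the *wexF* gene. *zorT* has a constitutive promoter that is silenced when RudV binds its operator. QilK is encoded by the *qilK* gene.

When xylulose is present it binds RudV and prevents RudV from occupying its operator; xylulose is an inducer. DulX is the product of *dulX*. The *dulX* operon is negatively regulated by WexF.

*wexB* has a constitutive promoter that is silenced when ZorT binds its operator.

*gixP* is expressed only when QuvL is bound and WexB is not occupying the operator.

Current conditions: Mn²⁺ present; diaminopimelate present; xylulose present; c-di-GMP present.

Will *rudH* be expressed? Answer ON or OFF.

ON

Xylulose is present, so RudV is inactive.
With no repressor bound, *zorT* is transcribed.
So ZorT is produced and active.
With repressor ZorT bound, *wexB* is not transcribed.
So WexB is not produced.
c-di-GMP is present, so QuvL is active.
No repressor is bound and QuvL is active, so *gixP* is transcribed.
So GixP is produced and active.
Mn²⁺ is present, so WexA is active.
Diaminopimelate is present, so JovV is inactive.
Required activator JovV is absent, so *wexF* is not transcribed.
So WexF is not produced.
With no repressor bound, *dulX* is transcribed.
So DulX is produced and active.
No repressor is bound and WexA and DulX are active, so *gorK* is transcribed.
So GorK is produced and active.
No repressor is bound and GixP and GorK are active, so *qilK* is transcribed.
So QilK is produced and active.
No repressor is bound and QilK is active, so *rudH* is transcribed.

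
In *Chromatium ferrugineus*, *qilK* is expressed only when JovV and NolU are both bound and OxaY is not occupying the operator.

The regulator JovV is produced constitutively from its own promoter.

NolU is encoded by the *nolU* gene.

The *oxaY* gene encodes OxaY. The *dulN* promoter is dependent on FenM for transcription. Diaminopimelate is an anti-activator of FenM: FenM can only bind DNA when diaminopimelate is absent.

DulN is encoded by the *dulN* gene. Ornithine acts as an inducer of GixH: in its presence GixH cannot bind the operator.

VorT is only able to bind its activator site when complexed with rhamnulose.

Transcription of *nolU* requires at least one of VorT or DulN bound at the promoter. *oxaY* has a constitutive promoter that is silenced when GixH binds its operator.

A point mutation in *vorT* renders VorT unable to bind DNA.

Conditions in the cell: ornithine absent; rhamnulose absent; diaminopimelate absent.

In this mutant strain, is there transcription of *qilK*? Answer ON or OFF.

ON

JovV is produced constitutively and is active.
Ornithine is absent, so GixH is active.
With repressor GixH bound, *oxaY* is not transcribed.
So OxaY is not produced.
VorT is non-functional in this strain, so it has no effect.
Diaminopimelate is absent, so FenM is active.
No repressor is bound and FenM is active, so *dulN* is transcribed.
So DulN is produced and active.
Activator DulN is present, so *nolU* is transcribed.
So NolU is produced and active.
No repressor is bound and JovV and NolU are active, so *qilK* is transcribed.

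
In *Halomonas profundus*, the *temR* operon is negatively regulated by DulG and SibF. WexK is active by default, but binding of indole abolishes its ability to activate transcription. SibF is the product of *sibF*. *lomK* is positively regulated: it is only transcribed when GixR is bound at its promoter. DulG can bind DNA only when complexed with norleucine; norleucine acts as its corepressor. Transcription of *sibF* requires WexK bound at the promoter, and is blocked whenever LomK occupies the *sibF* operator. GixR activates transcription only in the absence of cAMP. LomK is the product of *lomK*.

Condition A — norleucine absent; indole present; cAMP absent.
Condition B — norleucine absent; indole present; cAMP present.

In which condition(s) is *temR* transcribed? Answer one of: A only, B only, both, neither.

both

Condition A:
Norleucine is absent, so DulG is inactive.
Indole is present, so WexK is inactive.
cAMP is absent, so GixR is active.
No repressor is bound and GixR is active, so *lomK* is transcribed.
So LomK is produced and active.
With repressor LomK bound, *sibF* is not transcribed.
So SibF is not produced.
With no repressor bound, *temR* is transcribed.
→ *temR* is ON in A.
Condition B:
Norleucine is absent, so DulG is inactive.
Indole is present, so WexK is inactive.
cAMP is present, so GixR is inactive.
Required activator GixR is absent, so *lomK* is not transcribed.
So LomK is not produced.
Required activator WexK is absent, so *sibF* is not transcribed.
So SibF is not produced.
With no repressor bound, *temR* is transcribed.
→ *temR* is ON in B.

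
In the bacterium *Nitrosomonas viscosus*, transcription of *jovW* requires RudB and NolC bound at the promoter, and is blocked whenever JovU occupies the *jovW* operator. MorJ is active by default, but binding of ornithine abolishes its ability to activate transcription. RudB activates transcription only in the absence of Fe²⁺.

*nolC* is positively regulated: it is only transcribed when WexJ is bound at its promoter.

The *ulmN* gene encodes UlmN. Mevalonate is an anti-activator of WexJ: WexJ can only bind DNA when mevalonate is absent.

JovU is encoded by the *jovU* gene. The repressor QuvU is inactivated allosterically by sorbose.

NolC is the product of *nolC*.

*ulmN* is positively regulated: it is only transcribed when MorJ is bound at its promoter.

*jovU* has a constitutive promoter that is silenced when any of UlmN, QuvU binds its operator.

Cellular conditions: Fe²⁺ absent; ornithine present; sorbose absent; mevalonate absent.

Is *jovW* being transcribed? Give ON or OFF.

Fe²⁺ is absent, so RudB is active.
Mevalonate is absent, so WexJ is active.
No repressor is bound and WexJ is active, so *nolC* is transcribed.
So NolC is produced and active.
Ornithine is present, so MorJ is inactive.
Required activator MorJ is absent, so *ulmN* is not transcribed.
So UlmN is not produced.
Sorbose is absent, so QuvU is active.
With repressor QuvU bound, *jovU* is not transcribed.
So JovU is not produced.
No repressor is bound and RudB and NolC are active, so *jovW* is transcribed.

ON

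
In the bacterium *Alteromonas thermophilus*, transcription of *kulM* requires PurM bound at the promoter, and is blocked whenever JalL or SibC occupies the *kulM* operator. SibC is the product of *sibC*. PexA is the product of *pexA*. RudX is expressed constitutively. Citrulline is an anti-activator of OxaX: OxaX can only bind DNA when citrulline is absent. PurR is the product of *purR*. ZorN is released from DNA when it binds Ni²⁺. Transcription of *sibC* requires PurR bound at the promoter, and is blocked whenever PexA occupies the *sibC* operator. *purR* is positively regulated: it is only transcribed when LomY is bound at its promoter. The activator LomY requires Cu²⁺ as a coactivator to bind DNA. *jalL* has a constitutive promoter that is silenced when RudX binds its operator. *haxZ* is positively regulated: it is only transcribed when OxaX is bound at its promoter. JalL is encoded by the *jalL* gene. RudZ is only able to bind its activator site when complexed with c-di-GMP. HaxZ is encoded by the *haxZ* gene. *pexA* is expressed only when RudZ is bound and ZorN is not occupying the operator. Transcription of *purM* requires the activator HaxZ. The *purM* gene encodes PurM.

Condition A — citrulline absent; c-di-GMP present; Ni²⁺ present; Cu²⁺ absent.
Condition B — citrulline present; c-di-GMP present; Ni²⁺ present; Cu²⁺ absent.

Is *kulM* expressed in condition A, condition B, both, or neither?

A only

Condition A:
Citrulline is absent, so OxaX is active.
No repressor is bound and OxaX is active, so *haxZ* is transcribed.
So HaxZ is produced and active.
No repressor is bound and HaxZ is active, so *purM* is transcribed.
So PurM is produced and active.
RudX is produced constitutively and is active.
With repressor RudX bound, *jalL* is not transcribed.
So JalL is not produced.
c-di-GMP is present, so RudZ is active.
Ni²⁺ is present, so ZorN is inactive.
No repressor is bound and RudZ is active, so *pexA* is transcribed.
So PexA is produced and active.
Cu²⁺ is absent, so LomY is inactive.
Required activator LomY is absent, so *purR* is not transcribed.
So PurR is not produced.
With repressor PexA bound, *sibC* is not transcribed.
So SibC is not produced.
No repressor is bound and PurM is active, so *kulM* is transcribed.
→ *kulM* is ON in A.
Condition B:
Citrulline is present, so OxaX is inactive.
Required activator OxaX is absent, so *haxZ* is not transcribed.
So HaxZ is not produced.
Required activator HaxZ is absent, so *purM* is not transcribed.
So PurM is not produced.
RudX is produced constitutively and is active.
With repressor RudX bound, *jalL* is not transcribed.
So JalL is not produced.
c-di-GMP is present, so RudZ is active.
Ni²⁺ is present, so ZorN is inactive.
No repressor is bound and RudZ is active, so *pexA* is transcribed.
So PexA is produced and active.
Cu²⁺ is absent, so LomY is inactive.
Required activator LomY is absent, so *purR* is not transcribed.
So PurR is not produced.
With repressor PexA bound, *sibC* is not transcribed.
So SibC is not produced.
Required activator PurM is absent, so *kulM* is not transcribed.
→ *kulM* is OFF in B.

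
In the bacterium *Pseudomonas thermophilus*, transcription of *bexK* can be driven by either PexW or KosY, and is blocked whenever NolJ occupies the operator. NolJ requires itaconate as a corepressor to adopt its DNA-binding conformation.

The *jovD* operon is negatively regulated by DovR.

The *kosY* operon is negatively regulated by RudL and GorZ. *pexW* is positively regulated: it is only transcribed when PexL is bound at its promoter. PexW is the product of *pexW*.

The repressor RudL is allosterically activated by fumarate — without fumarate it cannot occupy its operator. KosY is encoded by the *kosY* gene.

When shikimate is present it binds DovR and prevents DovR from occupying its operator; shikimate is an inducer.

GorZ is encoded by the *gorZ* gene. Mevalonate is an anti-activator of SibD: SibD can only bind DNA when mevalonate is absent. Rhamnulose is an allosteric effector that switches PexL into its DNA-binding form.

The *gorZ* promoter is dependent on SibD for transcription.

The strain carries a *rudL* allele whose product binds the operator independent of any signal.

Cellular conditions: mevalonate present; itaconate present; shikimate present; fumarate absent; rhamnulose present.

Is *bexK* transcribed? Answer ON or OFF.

OFF

Rhamnulose is present, so PexL is active.
No repressor is bound and PexL is active, so *pexW* is transcribed.
So PexW is produced and active.
Itaconate is present, so NolJ is active.
RudL is constitutively active in this strain.
Mevalonate is present, so SibD is inactive.
Required activator SibD is absent, so *gorZ* is not transcribed.
So GorZ is not produced.
With repressor RudL bound, *kosY* is not transcribed.
So KosY is not produced.
With repressor NolJ bound, *bexK* is not transcribed.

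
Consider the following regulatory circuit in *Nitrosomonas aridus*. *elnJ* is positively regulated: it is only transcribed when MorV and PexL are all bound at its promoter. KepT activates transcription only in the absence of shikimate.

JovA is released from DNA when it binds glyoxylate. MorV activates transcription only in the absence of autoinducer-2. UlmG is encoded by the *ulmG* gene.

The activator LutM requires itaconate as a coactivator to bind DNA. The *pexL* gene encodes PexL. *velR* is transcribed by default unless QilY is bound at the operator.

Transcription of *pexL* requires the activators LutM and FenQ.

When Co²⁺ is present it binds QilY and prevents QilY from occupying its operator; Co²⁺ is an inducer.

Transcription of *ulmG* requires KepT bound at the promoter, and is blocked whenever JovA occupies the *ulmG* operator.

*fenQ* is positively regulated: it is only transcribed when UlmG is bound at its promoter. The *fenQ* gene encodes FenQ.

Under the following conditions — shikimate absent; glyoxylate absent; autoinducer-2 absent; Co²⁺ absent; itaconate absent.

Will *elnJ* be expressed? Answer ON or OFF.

OFF

Autoinducer-2 is absent, so MorV is active.
Itaconate is absent, so LutM is inactive.
Shikimate is absent, so KepT is active.
Glyoxylate is absent, so JovA is active.
With repressor JovA bound, *ulmG* is not transcribed.
So UlmG is not produced.
Required activator UlmG is absent, so *fenQ* is not transcribed.
So FenQ is not produced.
Required activator LutM is absent, so *pexL* is not transcribed.
So PexL is not produced.
Required activator PexL is absent, so *elnJ* is not transcribed.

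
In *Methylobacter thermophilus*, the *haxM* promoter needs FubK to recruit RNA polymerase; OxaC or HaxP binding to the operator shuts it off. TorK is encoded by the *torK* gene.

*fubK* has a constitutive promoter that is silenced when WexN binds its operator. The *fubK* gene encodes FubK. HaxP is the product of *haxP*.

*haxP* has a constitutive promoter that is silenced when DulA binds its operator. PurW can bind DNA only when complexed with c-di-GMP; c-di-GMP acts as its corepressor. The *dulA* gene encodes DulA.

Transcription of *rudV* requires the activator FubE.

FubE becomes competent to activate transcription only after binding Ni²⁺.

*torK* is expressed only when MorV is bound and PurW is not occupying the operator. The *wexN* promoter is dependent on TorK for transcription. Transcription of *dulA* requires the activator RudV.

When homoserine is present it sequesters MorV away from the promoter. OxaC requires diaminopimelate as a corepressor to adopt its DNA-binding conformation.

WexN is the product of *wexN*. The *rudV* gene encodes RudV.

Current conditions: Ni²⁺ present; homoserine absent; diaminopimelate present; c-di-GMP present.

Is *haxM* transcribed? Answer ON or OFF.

Diaminopimelate is present, so OxaC is active.
Ni²⁺ is present, so FubE is active.
No repressor is bound and FubE is active, so *rudV* is transcribed.
So RudV is produced and active.
No repressor is bound and RudV is active, so *dulA* is transcribed.
So DulA is produced and active.
With repressor DulA bound, *haxP* is not transcribed.
So HaxP is not produced.
Homoserine is absent, so MorV is active.
c-di-GMP is present, so PurW is active.
With repressor PurW bound, *torK* is not transcribed.
So TorK is not produced.
Required activator TorK is absent, so *wexN* is not transcribed.
So WexN is not produced.
With no repressor bound, *fubK* is transcribed.
So FubK is produced and active.
With repressor OxaC bound, *haxM* is not transcribed.

OFF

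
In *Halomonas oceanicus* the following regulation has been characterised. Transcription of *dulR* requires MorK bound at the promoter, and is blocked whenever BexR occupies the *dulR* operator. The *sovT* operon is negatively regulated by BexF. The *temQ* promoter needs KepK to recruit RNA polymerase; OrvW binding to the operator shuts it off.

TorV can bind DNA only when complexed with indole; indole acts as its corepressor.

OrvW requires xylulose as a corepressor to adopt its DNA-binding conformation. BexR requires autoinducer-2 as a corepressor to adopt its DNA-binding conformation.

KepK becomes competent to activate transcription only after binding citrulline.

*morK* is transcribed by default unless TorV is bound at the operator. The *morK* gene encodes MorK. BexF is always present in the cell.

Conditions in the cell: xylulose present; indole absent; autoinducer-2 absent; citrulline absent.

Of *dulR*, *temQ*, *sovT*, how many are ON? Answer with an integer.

1

Autoinducer-2 is absent, so BexR is inactive.
Indole is absent, so TorV is inactive.
With no repressor bound, *morK* is transcribed.
So MorK is produced and active.
No repressor is bound and MorK is active, so *dulR* is transcribed.
→ *dulR* is ON.
Citrulline is absent, so KepK is inactive.
Xylulose is present, so OrvW is active.
With repressor OrvW bound, *temQ* is not transcribed.
→ *temQ* is OFF.
BexF is produced constitutively and is active.
With repressor BexF bound, *sovT* is not transcribed.
→ *sovT* is OFF.
1 of the 3 genes is transcribed.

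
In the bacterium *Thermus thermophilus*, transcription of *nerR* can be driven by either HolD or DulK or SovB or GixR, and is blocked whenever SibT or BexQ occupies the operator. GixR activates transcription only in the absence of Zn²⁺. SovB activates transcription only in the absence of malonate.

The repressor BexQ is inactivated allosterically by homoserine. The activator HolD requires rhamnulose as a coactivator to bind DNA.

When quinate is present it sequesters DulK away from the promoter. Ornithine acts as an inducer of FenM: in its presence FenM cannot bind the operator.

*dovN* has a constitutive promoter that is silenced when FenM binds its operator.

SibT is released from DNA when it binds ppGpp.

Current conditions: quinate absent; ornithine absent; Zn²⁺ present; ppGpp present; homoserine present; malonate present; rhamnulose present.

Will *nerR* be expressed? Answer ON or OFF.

ON

Rhamnulose is present, so HolD is active.
Quinate is absent, so DulK is active.
ppGpp is present, so SibT is inactive.
Malonate is present, so SovB is inactive.
Homoserine is present, so BexQ is inactive.
Zn²⁺ is present, so GixR is inactive.
Activator HolD is present, so *nerR* is transcribed.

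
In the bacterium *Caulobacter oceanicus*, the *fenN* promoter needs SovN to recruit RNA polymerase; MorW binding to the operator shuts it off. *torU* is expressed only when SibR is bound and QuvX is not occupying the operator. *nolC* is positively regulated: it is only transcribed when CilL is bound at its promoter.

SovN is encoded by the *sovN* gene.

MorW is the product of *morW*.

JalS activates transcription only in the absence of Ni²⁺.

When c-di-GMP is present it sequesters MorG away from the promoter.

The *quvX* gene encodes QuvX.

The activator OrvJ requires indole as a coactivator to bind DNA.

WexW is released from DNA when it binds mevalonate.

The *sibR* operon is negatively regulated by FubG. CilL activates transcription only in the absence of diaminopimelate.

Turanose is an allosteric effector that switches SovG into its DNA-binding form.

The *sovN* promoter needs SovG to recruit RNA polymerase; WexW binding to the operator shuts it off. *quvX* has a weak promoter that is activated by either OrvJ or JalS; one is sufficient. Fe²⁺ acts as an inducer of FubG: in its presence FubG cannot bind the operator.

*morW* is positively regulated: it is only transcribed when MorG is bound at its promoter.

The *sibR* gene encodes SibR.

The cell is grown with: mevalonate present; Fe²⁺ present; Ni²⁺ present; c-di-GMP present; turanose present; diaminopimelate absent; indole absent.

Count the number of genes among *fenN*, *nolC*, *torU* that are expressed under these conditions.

c-di-GMP is present, so MorG is inactive.
Required activator MorG is absent, so *morW* is not transcribed.
So MorW is not produced.
Turanose is present, so SovG is active.
Mevalonate is present, so WexW is inactive.
No repressor is bound and SovG is active, so *sovN* is transcribed.
So SovN is produced and active.
No repressor is bound and SovN is active, so *fenN* is transcribed.
→ *fenN* is ON.
Diaminopimelate is absent, so CilL is active.
No repressor is bound and CilL is active, so *nolC* is transcribed.
→ *nolC* is ON.
Fe²⁺ is present, so FubG is inactive.
With no repressor bound, *sibR* is transcribed.
So SibR is produced and active.
Indole is absent, so OrvJ is inactive.
Ni²⁺ is present, so JalS is inactive.
No activator is available at the *quvX* promoter, so *quvX* is not transcribed.
So QuvX is not produced.
No repressor is bound and SibR is active, so *torU* is transcribed.
→ *torU* is ON.
3 of the 3 genes are transcribed.

3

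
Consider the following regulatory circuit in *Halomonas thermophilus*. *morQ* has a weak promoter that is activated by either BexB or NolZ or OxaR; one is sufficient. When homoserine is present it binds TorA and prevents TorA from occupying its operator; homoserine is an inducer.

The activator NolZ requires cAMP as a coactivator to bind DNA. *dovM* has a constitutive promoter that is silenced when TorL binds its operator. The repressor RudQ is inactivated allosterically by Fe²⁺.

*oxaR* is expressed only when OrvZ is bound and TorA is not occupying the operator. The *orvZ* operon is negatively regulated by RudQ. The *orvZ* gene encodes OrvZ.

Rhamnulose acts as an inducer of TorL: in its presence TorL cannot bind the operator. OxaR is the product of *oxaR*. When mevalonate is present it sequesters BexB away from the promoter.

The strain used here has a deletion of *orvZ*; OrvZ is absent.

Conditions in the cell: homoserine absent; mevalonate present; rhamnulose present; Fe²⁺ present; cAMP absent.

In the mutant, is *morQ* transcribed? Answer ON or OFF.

OFF

Mevalonate is present, so BexB is inactive.
cAMP is absent, so NolZ is inactive.
OrvZ is non-functional in this strain, so it has no effect.
Homoserine is absent, so TorA is active.
With repressor TorA bound, *oxaR* is not transcribed.
So OxaR is not produced.
No activator is available at the *morQ* promoter, so *morQ* is not transcribed.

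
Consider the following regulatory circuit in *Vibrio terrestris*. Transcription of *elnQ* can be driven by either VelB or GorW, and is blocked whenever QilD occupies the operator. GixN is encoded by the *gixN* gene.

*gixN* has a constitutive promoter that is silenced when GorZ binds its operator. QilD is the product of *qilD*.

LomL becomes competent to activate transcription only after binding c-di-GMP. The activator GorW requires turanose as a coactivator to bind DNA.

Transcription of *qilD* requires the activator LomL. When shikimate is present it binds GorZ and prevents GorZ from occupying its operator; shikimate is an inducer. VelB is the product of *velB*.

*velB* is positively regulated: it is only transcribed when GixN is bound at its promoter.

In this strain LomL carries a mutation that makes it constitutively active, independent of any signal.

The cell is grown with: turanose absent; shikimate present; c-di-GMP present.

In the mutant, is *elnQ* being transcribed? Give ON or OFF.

Shikimate is present, so GorZ is inactive.
With no repressor bound, *gixN* is transcribed.
So GixN is produced and active.
No repressor is bound and GixN is active, so *velB* is transcribed.
So VelB is produced and active.
Turanose is absent, so GorW is inactive.
LomL is constitutively active in this strain.
No repressor is bound and LomL is active, so *qilD* is transcribed.
So QilD is produced and active.
With repressor QilD bound, *elnQ* is not transcribed.

OFF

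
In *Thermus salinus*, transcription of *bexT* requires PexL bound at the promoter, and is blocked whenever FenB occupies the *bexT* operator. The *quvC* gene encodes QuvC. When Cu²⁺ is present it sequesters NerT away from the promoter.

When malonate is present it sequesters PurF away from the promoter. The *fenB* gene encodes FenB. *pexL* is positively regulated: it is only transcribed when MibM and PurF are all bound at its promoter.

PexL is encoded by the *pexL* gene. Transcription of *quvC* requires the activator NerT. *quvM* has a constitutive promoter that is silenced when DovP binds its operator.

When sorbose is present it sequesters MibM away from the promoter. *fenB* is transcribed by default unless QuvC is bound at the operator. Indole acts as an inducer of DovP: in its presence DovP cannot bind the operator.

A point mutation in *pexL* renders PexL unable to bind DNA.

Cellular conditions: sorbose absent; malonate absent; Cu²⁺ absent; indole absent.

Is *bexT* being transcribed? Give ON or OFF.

OFF

Cu²⁺ is absent, so NerT is active.
No repressor is bound and NerT is active, so *quvC* is transcribed.
So QuvC is produced and active.
With repressor QuvC bound, *fenB* is not transcribed.
So FenB is not produced.
PexL is non-functional in this strain, so it has no effect.
Required activator PexL is absent, so *bexT* is not transcribed.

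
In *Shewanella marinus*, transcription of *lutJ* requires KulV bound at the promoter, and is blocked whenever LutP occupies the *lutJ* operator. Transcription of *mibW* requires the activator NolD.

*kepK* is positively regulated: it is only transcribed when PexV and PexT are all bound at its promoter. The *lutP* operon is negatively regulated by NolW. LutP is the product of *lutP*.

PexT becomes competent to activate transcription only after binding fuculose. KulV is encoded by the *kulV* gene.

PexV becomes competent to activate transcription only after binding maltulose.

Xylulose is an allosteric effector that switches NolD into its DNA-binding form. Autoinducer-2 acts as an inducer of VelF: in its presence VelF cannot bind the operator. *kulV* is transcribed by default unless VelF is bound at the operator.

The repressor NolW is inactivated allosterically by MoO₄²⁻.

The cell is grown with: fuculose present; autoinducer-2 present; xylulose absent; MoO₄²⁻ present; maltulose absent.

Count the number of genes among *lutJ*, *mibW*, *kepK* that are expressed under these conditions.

Autoinducer-2 is present, so VelF is inactive.
With no repressor bound, *kulV* is transcribed.
So KulV is produced and active.
MoO₄²⁻ is present, so NolW is inactive.
With no repressor bound, *lutP* is transcribed.
So LutP is produced and active.
With repressor LutP bound, *lutJ* is not transcribed.
→ *lutJ* is OFF.
Xylulose is absent, so NolD is inactive.
Required activator NolD is absent, so *mibW* is not transcribed.
→ *mibW* is OFF.
Maltulose is absent, so PexV is inactive.
Fuculose is present, so PexT is active.
Required activator PexV is absent, so *kepK* is not transcribed.
→ *kepK* is OFF.
0 of the 3 genes are transcribed.

0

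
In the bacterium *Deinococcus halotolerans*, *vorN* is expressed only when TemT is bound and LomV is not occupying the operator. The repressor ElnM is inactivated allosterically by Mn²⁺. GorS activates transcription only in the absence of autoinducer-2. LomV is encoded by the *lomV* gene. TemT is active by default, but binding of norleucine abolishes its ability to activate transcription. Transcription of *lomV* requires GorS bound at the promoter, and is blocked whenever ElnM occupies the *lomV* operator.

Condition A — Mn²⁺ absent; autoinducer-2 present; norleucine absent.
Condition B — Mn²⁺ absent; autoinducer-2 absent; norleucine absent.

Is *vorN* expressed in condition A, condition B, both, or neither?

both

Condition A:
Mn²⁺ is absent, so ElnM is active.
Autoinducer-2 is present, so GorS is inactive.
With repressor ElnM bound, *lomV* is not transcribed.
So LomV is not produced.
Norleucine is absent, so TemT is active.
No repressor is bound and TemT is active, so *vorN* is transcribed.
→ *vorN* is ON in A.
Condition B:
Mn²⁺ is absent, so ElnM is active.
Autoinducer-2 is absent, so GorS is active.
With repressor ElnM bound, *lomV* is not transcribed.
So LomV is not produced.
Norleucine is absent, so TemT is active.
No repressor is bound and TemT is active, so *vorN* is transcribed.
→ *vorN* is ON in B.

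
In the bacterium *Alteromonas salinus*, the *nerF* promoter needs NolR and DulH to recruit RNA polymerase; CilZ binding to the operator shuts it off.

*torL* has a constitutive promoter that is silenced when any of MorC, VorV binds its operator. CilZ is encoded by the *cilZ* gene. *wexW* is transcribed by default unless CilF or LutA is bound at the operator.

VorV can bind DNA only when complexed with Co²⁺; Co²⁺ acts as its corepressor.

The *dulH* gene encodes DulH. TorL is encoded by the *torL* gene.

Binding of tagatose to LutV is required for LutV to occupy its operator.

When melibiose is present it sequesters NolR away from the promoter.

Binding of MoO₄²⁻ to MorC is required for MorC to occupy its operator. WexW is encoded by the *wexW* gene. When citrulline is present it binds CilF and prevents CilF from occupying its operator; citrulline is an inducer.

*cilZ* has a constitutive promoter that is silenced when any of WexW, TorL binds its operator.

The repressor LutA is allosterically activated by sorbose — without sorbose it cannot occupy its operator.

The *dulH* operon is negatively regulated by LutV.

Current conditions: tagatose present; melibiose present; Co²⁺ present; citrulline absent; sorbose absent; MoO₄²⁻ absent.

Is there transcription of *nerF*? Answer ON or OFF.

Melibiose is present, so NolR is inactive.
Tagatose is present, so LutV is active.
With repressor LutV bound, *dulH* is not transcribed.
So DulH is not produced.
Citrulline is absent, so CilF is active.
Sorbose is absent, so LutA is inactive.
With repressor CilF bound, *wexW* is not transcribed.
So WexW is not produced.
MoO₄²⁻ is absent, so MorC is inactive.
Co²⁺ is present, so VorV is active.
With repressor VorV bound, *torL* is not transcribed.
So TorL is not produced.
With no repressor bound, *cilZ* is transcribed.
So CilZ is produced and active.
With repressor CilZ bound, *nerF* is not transcribed.

OFF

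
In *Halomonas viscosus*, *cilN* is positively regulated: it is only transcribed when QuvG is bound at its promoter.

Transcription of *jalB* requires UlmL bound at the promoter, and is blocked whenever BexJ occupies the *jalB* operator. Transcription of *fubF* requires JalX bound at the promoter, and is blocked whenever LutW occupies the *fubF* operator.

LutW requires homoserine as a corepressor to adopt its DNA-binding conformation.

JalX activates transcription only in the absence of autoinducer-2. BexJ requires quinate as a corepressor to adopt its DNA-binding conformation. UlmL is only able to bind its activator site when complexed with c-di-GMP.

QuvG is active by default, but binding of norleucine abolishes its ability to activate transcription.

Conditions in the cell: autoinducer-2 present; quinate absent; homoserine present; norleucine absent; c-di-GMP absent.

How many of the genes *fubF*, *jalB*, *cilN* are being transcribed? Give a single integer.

Homoserine is present, so LutW is active.
Autoinducer-2 is present, so JalX is inactive.
With repressor LutW bound, *fubF* is not transcribed.
→ *fubF* is OFF.
Quinate is absent, so BexJ is inactive.
c-di-GMP is absent, so UlmL is inactive.
Required activator UlmL is absent, so *jalB* is not transcribed.
→ *jalB* is OFF.
Norleucine is absent, so QuvG is active.
No repressor is bound and QuvG is active, so *cilN* is transcribed.
→ *cilN* is ON.
1 of the 3 genes is transcribed.

1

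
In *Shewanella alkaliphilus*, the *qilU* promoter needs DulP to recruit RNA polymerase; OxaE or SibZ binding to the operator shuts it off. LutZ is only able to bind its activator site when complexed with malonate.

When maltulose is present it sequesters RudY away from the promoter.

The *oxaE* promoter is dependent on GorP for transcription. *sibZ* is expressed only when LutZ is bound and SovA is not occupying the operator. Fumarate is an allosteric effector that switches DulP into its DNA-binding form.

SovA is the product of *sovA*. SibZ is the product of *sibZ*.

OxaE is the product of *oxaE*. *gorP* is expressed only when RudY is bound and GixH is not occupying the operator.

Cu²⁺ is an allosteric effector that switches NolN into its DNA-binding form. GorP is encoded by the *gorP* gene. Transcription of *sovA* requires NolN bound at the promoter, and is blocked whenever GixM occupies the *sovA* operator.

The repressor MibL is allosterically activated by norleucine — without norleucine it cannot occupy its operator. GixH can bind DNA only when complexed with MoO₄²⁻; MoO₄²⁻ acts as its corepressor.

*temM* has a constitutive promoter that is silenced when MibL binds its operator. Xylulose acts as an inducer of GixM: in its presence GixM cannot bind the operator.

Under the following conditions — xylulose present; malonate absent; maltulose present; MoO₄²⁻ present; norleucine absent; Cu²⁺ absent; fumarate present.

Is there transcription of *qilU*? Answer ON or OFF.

ON

MoO₄²⁻ is present, so GixH is active.
Maltulose is present, so RudY is inactive.
With repressor GixH bound, *gorP* is not transcribed.
So GorP is not produced.
Required activator GorP is absent, so *oxaE* is not transcribed.
So OxaE is not produced.
Malonate is absent, so LutZ is inactive.
Xylulose is present, so GixM is inactive.
Cu²⁺ is absent, so NolN is inactive.
Required activator NolN is absent, so *sovA* is not transcribed.
So SovA is not produced.
Required activator LutZ is absent, so *sibZ* is not transcribed.
So SibZ is not produced.
Fumarate is present, so DulP is active.
No repressor is bound and DulP is active, so *qilU* is transcribed.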